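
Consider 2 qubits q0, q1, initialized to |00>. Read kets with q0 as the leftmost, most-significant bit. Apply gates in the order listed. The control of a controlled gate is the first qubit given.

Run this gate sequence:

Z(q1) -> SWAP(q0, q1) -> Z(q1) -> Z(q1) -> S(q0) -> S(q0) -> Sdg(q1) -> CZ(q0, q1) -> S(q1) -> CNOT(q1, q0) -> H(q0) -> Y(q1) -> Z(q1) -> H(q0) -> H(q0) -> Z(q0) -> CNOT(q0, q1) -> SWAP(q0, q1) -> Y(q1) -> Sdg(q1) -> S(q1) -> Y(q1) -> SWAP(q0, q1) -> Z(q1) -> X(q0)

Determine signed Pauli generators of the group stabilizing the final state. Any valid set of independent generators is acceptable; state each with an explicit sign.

The final state is stabilized by the group generated by +XX, +ZZ; other independent generating sets are equally valid. Key observation: the block from step 18 through step 23 cancels to the identity and can be dropped.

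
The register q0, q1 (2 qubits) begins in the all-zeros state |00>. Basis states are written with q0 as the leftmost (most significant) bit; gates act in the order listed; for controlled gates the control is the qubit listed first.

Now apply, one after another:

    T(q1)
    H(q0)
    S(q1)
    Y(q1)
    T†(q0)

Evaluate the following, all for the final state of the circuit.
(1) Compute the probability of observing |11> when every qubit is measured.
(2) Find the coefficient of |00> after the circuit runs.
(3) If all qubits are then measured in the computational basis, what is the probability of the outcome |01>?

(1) Outcome |11> occurs with probability 1/2.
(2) The final state's coefficient on |00> equals 0.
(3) The probability of measuring |01> is 1/2.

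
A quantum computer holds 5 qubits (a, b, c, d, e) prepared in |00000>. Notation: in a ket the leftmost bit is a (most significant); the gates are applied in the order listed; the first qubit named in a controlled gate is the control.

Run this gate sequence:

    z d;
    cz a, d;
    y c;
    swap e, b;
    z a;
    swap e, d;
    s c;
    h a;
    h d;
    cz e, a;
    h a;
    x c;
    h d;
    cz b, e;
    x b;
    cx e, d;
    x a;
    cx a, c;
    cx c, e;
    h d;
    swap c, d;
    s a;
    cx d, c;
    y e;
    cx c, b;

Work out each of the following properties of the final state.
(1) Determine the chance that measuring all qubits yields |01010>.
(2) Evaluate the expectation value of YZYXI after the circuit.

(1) The probability of measuring |01010> is 0.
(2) In the final state, YZYXI has expectation 0.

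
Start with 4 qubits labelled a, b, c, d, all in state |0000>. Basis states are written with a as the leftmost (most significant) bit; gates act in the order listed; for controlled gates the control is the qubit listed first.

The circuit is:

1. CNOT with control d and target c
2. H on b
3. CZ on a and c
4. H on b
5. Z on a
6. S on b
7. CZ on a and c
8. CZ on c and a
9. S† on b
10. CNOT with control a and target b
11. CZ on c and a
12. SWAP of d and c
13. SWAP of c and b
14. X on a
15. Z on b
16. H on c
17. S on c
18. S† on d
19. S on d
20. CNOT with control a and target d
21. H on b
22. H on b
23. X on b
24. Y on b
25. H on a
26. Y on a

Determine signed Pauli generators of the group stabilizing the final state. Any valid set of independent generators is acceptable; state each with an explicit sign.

The final state is stabilized by the group generated by +XIII, +IIYI, +IZII, -IIIZ; other independent generating sets are equally valid.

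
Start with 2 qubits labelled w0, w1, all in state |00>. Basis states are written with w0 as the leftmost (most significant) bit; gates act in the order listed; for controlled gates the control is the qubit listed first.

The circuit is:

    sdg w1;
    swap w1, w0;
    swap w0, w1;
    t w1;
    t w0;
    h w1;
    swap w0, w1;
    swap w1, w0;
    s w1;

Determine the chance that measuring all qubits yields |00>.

A full measurement returns |00> with probability 1/2.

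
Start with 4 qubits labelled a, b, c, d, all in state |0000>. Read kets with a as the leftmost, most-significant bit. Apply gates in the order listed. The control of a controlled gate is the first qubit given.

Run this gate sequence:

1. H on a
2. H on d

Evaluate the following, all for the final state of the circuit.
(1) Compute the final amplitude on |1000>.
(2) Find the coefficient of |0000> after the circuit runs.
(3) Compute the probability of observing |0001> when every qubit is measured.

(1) |1000> carries amplitude 1/2 in the final state.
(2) The amplitude on |0000> is 1/2.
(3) The probability of measuring |0001> is 1/4.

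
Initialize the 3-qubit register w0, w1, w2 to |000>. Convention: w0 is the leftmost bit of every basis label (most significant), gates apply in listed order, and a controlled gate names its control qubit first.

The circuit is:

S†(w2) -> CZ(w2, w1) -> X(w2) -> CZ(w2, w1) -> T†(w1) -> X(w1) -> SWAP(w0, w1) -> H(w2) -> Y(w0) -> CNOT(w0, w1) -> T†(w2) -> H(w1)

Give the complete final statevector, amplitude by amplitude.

The final amplitudes are -I/2 on |000>, exp(I*pi/4)/2 on |001>, -I/2 on |010>, exp(I*pi/4)/2 on |011>, 0 on |100>, 0 on |101>, 0 on |110>, 0 on |111>.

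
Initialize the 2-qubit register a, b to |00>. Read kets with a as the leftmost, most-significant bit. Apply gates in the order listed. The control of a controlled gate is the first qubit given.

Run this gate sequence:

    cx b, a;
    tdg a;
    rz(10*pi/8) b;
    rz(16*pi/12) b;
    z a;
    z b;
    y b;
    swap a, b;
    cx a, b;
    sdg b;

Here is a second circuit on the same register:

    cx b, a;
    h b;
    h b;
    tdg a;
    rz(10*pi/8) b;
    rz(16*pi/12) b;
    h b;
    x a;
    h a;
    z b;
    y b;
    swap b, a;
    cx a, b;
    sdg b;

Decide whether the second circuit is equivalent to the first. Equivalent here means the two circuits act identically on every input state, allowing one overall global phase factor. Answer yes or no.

No, they are not equivalent — no single phase factor reconciles the two unitaries.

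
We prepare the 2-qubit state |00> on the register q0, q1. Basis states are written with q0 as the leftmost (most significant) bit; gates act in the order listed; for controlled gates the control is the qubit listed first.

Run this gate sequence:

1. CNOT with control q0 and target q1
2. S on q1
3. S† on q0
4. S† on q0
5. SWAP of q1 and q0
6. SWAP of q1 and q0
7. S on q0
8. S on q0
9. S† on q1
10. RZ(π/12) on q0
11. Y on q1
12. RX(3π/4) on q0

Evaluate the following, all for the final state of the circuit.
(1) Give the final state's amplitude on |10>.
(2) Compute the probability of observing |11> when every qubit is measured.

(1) The final state's coefficient on |10> equals 0. Key observation: steps 2-9 multiply out to the identity, so the circuit reduces to the remaining gates.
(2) The probability of measuring |11> is sqrt(2)/4 + 1/2.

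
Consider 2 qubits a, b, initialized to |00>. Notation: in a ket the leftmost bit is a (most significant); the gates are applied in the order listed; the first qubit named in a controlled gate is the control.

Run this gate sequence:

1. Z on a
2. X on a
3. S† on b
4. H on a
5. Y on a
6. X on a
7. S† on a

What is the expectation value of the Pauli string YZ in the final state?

In the final state, YZ has expectation -1.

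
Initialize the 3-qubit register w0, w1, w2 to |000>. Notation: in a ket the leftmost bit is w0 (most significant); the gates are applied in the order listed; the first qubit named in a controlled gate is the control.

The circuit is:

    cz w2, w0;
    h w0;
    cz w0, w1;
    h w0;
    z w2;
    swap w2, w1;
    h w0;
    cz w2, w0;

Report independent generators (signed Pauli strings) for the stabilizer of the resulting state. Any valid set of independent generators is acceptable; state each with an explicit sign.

The stabilizer group can be generated by +XII, +IZI, +IIZ, among other valid generating sets.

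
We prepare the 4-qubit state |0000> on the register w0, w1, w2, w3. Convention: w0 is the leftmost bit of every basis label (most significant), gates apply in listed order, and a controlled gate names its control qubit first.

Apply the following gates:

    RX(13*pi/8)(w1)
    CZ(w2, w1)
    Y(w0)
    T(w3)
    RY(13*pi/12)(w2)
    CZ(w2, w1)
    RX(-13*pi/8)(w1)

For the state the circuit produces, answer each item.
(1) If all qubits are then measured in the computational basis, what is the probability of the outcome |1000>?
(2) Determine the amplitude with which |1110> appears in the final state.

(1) The probability of measuring |1000> is -sqrt(3)*sqrt(1/2 - sqrt(2)/4)*sqrt(sqrt(2)/4 + 1/2)*cos(3*pi/16)**4/2 - sqrt(3)*sqrt(1/2 - sqrt(2)/4)*sqrt(sqrt(2)/4 + 1/2)*sin(3*pi/16)**2*cos(3*pi/16)**2 - sqrt(2)*cos(3*pi/16)**4/8 - sqrt(2)*sin(3*pi/16)**2*cos(3*pi/16)**2/4 - sqrt(3)*sqrt(1/2 - sqrt(2)/4)*sqrt(sqrt(2)/4 + 1/2)*sin(3*pi/16)**4/2 - sqrt(2)*sin(3*pi/16)**4/8 + sin(3*pi/16)**4/2 + sin(3*pi/16)**2*cos(3*pi/16)**2 + cos(3*pi/16)**4/2.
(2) The final state's coefficient on |1110> equals sqrt(1/2 - sqrt(2)/4)*sin(3*pi/16)*cos(3*pi/16) + sqrt(3)*sqrt(sqrt(2)/4 + 1/2)*sin(3*pi/16)*cos(3*pi/16).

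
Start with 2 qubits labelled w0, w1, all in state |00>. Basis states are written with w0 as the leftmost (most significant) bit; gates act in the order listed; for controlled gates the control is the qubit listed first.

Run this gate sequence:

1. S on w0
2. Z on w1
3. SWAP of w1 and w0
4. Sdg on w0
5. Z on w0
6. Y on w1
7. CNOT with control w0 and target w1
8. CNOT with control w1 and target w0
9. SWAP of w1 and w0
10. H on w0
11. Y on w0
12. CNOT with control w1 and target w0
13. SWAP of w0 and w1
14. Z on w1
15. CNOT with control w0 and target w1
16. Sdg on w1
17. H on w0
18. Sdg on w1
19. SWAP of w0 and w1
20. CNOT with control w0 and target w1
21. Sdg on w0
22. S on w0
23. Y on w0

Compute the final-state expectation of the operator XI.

The observable XI averages to 1.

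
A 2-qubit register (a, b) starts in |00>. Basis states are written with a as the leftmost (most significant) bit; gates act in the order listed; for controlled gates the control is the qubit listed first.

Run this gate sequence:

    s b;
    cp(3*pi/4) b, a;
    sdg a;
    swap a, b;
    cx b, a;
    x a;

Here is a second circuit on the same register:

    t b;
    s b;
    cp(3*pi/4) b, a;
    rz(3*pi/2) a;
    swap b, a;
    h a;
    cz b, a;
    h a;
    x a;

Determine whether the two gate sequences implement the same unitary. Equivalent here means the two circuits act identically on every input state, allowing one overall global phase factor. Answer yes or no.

No, they are not equivalent — no single phase factor reconciles the two unitaries.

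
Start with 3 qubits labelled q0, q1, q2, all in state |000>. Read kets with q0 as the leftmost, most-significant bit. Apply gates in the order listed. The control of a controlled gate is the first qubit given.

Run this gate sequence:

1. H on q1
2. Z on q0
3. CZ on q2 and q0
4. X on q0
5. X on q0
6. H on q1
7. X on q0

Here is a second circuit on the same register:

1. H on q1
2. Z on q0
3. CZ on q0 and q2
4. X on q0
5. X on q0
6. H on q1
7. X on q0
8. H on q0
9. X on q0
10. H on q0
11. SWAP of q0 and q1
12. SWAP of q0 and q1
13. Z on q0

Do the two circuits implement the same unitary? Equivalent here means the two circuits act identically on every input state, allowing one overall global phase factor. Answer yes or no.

Yes — the two circuits implement the same unitary up to a global phase.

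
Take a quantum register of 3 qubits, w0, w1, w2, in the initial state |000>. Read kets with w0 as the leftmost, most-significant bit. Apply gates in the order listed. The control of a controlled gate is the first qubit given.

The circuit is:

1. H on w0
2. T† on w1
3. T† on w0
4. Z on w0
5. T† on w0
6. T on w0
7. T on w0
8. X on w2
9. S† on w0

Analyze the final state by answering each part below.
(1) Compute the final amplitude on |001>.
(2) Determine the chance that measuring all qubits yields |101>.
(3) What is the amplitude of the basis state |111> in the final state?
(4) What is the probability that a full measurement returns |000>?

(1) |001> carries amplitude sqrt(2)/2 in the final state.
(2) Outcome |101> occurs with probability 1/2.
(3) The amplitude on |111> is 0.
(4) The probability of measuring |000> is 0.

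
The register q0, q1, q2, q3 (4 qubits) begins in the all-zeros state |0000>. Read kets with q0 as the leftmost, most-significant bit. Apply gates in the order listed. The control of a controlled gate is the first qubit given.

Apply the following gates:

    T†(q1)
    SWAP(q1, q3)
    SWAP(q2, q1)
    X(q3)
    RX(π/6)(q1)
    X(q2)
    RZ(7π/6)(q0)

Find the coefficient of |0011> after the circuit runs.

|0011> carries amplitude (-sqrt(6) - sqrt(2))*exp(5*I*pi/12)/4 in the final state.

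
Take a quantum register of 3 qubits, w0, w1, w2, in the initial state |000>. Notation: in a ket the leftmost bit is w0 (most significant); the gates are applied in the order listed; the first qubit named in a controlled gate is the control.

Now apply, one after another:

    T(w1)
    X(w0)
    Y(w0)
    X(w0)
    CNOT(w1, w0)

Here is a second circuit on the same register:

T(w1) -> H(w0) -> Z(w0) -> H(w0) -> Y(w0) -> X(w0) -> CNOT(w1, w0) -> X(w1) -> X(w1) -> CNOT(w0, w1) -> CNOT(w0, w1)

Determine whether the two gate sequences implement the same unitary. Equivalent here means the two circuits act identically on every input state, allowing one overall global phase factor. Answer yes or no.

Yes: on every input state the two circuits agree up to one overall phase factor.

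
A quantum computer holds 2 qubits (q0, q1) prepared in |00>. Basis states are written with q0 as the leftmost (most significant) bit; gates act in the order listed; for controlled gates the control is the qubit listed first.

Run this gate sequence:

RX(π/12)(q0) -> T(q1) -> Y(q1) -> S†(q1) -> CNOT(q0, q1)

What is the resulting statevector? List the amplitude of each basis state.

The resulting statevector has amplitude 0 on |00>, sqrt(2 - sqrt(2))/4 + sqrt(3*sqrt(2) + 6)/4 on |01>, -I*sqrt(sqrt(2) + 2)/4 + I*sqrt(6 - 3*sqrt(2))/4 on |10>, 0 on |11>.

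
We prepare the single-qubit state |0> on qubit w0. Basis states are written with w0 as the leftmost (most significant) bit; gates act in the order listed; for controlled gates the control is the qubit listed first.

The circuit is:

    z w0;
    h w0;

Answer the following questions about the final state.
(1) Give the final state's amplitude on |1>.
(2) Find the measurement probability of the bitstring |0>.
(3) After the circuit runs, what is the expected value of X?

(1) |1> carries amplitude sqrt(2)/2 in the final state.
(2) A full measurement returns |0> with probability 1/2.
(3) The expectation value of X is 1.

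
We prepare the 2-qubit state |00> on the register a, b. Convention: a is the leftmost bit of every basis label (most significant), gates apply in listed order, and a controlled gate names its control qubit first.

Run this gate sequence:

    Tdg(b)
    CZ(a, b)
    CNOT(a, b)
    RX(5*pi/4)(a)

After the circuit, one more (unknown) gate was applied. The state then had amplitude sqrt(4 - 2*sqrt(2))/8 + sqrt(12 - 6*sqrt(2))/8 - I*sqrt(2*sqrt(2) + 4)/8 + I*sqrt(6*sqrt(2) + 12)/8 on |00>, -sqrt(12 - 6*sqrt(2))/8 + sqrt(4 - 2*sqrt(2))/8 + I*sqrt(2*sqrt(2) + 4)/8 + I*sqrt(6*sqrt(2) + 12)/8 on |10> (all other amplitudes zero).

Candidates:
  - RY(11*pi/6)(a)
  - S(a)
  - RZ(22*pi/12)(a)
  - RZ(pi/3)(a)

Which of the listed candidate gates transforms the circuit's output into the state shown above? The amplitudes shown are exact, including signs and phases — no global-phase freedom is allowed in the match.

It was RY(11*pi/6)(a) that produced the state shown.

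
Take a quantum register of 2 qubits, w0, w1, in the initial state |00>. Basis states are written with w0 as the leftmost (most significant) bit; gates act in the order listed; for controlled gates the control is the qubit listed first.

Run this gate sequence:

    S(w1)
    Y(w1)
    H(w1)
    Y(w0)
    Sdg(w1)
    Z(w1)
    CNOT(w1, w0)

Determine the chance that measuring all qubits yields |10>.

Outcome |10> occurs with probability 1/2.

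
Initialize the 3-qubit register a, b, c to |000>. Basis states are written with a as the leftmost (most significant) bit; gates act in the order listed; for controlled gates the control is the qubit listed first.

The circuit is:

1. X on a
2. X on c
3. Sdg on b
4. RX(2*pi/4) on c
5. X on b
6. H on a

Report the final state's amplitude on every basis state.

After the circuit, the state carries amplitude 0 on |000>, 0 on |001>, -I/2 on |010>, 1/2 on |011>, 0 on |100>, 0 on |101>, I/2 on |110>, -1/2 on |111>.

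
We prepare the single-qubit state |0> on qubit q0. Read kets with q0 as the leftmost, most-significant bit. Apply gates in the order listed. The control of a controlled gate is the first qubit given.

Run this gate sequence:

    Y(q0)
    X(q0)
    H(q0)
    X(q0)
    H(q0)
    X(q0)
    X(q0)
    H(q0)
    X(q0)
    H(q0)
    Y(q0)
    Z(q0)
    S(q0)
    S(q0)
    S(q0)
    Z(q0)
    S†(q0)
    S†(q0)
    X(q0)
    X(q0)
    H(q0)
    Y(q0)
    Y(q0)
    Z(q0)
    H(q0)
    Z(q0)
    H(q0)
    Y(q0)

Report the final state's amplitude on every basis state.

The resulting statevector has amplitude -sqrt(2)/2 on |0>, sqrt(2)/2 on |1>. Key observation: the block from step 4 through step 9 cancels to the identity and can be dropped.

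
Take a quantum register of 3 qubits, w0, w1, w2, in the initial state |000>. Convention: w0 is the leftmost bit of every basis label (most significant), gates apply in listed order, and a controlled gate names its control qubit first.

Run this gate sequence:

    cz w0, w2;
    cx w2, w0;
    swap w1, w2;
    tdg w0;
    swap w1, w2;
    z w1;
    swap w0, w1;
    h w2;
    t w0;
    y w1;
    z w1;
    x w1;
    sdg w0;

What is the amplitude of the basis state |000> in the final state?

|000> carries amplitude -sqrt(2)*I/2 in the final state.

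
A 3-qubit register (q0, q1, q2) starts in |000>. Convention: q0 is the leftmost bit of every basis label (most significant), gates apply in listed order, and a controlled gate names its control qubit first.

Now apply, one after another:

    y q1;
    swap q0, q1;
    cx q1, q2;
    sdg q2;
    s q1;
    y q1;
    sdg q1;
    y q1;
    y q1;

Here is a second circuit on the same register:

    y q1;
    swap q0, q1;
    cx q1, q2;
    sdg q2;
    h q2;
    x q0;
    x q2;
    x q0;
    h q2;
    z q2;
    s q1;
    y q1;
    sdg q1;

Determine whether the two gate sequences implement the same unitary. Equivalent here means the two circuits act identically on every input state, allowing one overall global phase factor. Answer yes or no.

Yes: on every input state the two circuits agree up to one overall phase factor.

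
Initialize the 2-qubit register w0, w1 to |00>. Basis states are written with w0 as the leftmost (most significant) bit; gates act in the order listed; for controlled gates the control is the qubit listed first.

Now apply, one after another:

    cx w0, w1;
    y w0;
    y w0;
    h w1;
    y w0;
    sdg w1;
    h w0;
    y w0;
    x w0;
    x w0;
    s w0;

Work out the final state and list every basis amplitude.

After the circuit, the state carries amplitude -1/2 on |00>, I/2 on |01>, -I/2 on |10>, -1/2 on |11>.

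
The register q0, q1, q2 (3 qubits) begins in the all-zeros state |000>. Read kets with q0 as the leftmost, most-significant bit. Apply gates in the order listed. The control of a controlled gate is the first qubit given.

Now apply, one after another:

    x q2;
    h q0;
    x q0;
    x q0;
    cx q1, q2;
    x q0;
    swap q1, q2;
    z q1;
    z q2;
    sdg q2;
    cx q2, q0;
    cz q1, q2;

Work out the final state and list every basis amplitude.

The resulting statevector has amplitude -sqrt(2)/2 on |010>, -sqrt(2)/2 on |110>, and 0 on every other basis state.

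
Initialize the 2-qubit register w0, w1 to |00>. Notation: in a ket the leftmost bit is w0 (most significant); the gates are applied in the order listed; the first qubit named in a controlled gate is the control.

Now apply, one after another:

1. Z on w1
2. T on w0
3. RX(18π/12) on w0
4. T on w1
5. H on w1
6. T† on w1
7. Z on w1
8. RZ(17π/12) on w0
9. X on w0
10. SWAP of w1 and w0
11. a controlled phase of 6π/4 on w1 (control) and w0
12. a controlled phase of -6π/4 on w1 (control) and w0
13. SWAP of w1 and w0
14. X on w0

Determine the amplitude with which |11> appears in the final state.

|11> carries amplitude exp(23*I*pi/24)/2 in the final state. Key observation: the block from step 9 through step 14 cancels to the identity and can be dropped.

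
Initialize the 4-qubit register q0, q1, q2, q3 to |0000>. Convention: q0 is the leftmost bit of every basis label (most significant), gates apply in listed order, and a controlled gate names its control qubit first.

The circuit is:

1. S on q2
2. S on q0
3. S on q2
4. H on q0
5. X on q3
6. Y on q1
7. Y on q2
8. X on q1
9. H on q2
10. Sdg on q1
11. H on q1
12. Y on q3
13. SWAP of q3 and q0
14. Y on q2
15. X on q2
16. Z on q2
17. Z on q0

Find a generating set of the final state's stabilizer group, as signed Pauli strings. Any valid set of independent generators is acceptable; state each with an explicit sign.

The final state is stabilized by the group generated by +IXII, -IIXI, +IIIX, +ZIII; other independent generating sets are equally valid.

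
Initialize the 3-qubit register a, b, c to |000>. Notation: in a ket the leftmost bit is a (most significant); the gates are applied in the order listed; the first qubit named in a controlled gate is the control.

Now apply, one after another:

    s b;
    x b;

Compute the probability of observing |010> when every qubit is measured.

The probability of measuring |010> is 1.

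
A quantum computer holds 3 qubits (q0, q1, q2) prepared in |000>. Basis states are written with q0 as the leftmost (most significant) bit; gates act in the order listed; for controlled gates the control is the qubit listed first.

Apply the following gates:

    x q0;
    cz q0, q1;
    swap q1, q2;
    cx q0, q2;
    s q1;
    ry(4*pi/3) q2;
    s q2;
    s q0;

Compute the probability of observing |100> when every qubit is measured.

Outcome |100> occurs with probability 3/4.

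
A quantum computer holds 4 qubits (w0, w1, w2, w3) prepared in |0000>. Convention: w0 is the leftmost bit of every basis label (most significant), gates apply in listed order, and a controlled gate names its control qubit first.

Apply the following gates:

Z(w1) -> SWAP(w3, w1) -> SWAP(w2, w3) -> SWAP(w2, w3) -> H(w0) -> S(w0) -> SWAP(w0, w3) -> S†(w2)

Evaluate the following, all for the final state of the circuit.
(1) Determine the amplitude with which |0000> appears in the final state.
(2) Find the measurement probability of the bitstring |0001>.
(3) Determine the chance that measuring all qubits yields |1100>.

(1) The final state's coefficient on |0000> equals sqrt(2)/2. Key observation: gates 3-4 undo each other exactly, leaving only the rest of the circuit to track.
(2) A full measurement returns |0001> with probability 1/2.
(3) A full measurement returns |1100> with probability 0.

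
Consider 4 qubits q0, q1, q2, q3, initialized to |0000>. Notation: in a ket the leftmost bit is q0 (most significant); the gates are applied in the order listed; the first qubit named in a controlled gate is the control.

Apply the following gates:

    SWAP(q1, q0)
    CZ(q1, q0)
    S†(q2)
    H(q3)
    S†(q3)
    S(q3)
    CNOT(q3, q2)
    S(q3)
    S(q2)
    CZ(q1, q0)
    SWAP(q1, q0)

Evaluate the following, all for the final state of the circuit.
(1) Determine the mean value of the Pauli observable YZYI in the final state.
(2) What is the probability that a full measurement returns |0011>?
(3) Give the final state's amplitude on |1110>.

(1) The observable YZYI averages to 0.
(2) The probability of measuring |0011> is 1/2.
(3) |1110> carries amplitude 0 in the final state.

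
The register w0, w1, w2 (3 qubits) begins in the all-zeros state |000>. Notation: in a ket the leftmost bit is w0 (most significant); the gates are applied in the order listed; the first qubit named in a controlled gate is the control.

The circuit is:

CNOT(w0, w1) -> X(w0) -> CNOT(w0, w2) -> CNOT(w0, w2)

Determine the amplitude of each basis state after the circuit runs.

The final amplitudes are 1 on |100>, and 0 on every other basis state. Key observation: steps 3-4 multiply out to the identity, so the circuit reduces to the remaining gates.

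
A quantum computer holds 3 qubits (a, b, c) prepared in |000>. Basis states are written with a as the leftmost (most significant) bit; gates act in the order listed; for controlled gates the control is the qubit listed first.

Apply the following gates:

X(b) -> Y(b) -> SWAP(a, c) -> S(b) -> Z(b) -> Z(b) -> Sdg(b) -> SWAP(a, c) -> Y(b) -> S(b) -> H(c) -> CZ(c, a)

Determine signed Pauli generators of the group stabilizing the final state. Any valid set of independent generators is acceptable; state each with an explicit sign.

One valid set of independent stabilizer generators is +IIX, +ZII, -IZI (any independent generating set of the same group is equally correct). Key observation: the block from step 2 through step 9 cancels to the identity and can be dropped.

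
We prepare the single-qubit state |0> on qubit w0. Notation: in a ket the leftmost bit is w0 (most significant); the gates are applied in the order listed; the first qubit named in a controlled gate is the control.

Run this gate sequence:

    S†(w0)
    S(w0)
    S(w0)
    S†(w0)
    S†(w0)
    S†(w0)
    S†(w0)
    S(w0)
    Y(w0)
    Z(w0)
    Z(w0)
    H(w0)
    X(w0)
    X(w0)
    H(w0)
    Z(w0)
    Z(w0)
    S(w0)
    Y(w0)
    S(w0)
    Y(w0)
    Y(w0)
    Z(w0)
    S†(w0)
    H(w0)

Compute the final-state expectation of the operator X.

In the final state, X has expectation 1.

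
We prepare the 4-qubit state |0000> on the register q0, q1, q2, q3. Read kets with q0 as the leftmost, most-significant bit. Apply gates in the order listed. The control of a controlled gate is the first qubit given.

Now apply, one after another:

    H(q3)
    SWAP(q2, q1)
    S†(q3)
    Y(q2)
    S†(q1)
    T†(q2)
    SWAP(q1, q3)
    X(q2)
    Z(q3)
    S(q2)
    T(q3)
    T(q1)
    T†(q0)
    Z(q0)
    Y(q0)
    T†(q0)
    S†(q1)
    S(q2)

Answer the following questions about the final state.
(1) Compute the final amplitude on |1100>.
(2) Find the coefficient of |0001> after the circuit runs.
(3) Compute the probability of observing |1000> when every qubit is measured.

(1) |1100> carries amplitude -sqrt(2)*exp(3*I*pi/4)/2 in the final state.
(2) The final state's coefficient on |0001> equals 0.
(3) Outcome |1000> occurs with probability 1/2.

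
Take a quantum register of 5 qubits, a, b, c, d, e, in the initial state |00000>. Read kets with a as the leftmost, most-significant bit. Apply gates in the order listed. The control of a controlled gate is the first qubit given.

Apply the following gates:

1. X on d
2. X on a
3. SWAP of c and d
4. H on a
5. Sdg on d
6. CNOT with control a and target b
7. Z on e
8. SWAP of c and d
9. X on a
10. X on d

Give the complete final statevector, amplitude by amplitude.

The final amplitudes are -sqrt(2)/2 on |01000>, sqrt(2)/2 on |10000>, and 0 on every other basis state.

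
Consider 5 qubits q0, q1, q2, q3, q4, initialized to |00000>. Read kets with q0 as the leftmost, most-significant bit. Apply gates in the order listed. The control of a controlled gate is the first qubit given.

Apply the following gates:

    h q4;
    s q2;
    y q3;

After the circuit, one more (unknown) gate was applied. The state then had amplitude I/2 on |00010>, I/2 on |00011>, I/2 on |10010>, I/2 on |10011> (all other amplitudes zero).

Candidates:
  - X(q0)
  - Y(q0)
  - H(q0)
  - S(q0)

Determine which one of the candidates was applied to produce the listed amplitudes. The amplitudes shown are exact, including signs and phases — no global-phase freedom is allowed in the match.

The applied gate was H(q0).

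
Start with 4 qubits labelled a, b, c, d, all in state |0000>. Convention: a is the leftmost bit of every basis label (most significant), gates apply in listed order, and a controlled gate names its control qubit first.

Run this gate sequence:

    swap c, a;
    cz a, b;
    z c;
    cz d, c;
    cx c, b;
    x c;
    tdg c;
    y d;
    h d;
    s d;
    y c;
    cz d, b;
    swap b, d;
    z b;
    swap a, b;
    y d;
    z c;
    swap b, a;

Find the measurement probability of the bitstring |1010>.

A full measurement returns |1010> with probability 0.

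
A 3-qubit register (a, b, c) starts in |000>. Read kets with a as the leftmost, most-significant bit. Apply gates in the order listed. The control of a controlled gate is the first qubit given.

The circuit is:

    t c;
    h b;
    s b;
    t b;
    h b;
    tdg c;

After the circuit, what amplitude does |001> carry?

The final state's coefficient on |001> equals 0.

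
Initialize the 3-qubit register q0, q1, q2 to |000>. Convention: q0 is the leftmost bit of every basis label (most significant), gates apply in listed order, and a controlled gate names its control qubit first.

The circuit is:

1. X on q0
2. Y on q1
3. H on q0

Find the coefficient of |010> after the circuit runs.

|010> carries amplitude sqrt(2)*I/2 in the final state.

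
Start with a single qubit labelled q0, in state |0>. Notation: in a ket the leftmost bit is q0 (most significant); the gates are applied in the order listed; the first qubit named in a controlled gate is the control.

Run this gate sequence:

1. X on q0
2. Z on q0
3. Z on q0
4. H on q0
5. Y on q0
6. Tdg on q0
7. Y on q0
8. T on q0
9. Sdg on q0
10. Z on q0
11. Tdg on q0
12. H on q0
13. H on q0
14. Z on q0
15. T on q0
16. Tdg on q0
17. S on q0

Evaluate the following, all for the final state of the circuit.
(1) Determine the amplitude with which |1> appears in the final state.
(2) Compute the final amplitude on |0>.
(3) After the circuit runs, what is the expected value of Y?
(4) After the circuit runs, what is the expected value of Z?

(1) The amplitude on |1> is -sqrt(2)/2.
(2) The final state's coefficient on |0> equals -sqrt(2)*exp(3*I*pi/4)/2.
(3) The observable Y averages to -sqrt(2)/2.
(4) The expectation value of Z is 0.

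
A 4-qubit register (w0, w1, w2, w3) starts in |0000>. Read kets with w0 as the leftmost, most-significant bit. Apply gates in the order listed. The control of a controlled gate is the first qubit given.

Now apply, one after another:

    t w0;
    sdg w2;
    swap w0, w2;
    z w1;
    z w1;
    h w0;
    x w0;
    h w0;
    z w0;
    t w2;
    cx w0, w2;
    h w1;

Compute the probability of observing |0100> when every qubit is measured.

The probability of measuring |0100> is 1/2.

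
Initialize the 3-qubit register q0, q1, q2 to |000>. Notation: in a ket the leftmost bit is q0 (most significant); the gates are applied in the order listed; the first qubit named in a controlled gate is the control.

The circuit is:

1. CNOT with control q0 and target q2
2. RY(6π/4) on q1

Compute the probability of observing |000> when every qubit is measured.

Outcome |000> occurs with probability 1/2.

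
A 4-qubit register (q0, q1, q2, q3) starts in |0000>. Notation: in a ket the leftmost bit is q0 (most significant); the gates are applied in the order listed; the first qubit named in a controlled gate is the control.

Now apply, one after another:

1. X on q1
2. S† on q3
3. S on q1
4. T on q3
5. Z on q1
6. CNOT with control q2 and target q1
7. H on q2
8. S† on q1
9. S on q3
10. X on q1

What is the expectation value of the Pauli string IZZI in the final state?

The observable IZZI averages to 0.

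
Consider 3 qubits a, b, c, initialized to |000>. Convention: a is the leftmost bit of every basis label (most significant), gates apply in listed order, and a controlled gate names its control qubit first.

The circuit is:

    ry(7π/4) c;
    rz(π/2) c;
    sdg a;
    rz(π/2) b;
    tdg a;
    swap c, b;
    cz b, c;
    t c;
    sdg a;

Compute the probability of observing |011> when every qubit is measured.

A full measurement returns |011> with probability 0.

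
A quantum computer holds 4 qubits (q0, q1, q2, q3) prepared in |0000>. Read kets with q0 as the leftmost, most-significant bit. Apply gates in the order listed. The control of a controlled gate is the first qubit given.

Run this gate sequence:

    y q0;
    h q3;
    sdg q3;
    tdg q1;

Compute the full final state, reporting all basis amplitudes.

After the circuit, the state carries amplitude sqrt(2)*I/2 on |1000>, sqrt(2)/2 on |1001>, and 0 on every other basis state.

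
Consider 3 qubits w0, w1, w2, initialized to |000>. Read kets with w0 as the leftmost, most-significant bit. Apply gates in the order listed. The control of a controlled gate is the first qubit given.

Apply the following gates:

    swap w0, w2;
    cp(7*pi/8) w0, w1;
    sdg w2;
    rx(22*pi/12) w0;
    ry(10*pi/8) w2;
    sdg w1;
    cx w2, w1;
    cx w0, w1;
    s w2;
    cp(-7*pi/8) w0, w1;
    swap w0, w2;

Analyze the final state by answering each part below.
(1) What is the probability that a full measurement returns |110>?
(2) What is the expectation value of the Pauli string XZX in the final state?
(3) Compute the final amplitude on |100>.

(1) Outcome |110> occurs with probability sqrt(6)/16 + sqrt(2)/8 + sqrt(3)/8 + 1/4.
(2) In the final state, XZX has expectation sqrt(2)*(2 - sqrt(sqrt(2) + 2))/16.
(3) |100> carries amplitude 0 in the final state.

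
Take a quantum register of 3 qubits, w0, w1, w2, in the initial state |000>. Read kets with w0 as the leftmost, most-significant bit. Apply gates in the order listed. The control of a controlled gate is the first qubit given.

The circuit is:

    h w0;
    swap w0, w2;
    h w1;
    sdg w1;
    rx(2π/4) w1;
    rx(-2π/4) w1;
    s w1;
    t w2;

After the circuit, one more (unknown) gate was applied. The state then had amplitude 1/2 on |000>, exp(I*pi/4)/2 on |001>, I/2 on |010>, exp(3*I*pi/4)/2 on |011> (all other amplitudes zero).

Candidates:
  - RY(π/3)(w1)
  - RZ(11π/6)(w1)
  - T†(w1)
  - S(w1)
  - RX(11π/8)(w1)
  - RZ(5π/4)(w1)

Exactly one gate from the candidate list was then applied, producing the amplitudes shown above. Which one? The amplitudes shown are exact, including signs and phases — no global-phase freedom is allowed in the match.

The applied gate was S(w1). Key observation: gates 4-7 undo each other exactly, leaving only the rest of the circuit to track.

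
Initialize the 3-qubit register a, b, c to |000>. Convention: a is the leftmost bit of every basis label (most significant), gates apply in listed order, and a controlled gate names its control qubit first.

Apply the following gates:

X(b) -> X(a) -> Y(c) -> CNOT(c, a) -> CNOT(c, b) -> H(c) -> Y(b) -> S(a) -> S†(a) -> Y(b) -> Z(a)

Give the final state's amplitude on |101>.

The final state's coefficient on |101> equals 0. Key observation: steps 7-10 multiply out to the identity, so the circuit reduces to the remaining gates.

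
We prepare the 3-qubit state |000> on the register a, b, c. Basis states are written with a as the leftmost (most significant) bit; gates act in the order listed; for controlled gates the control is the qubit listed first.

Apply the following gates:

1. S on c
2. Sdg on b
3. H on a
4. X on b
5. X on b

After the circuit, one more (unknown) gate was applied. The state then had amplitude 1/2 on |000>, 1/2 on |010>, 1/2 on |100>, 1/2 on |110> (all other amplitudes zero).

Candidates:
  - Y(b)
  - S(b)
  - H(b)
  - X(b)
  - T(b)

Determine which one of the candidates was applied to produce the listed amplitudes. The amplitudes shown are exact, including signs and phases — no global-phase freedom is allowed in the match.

It was H(b) that produced the state shown. Key observation: gates 4-5 undo each other exactly, leaving only the rest of the circuit to track.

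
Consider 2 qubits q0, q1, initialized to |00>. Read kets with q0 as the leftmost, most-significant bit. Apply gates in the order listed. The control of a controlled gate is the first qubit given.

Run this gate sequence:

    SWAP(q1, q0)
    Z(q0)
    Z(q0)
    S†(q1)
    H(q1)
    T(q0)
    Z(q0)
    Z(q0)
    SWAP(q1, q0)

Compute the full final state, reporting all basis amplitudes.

After the circuit, the state carries amplitude sqrt(2)/2 on |00>, 0 on |01>, sqrt(2)/2 on |10>, 0 on |11>.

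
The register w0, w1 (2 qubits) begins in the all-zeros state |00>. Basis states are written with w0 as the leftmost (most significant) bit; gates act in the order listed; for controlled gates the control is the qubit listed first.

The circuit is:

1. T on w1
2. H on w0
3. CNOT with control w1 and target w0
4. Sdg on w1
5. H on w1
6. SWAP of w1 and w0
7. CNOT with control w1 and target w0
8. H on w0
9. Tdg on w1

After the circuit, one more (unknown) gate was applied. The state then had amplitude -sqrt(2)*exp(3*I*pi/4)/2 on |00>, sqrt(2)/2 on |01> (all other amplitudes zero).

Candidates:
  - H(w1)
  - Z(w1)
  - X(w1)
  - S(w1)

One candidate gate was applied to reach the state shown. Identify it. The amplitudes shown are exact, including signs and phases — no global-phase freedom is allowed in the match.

It was X(w1) that produced the state shown.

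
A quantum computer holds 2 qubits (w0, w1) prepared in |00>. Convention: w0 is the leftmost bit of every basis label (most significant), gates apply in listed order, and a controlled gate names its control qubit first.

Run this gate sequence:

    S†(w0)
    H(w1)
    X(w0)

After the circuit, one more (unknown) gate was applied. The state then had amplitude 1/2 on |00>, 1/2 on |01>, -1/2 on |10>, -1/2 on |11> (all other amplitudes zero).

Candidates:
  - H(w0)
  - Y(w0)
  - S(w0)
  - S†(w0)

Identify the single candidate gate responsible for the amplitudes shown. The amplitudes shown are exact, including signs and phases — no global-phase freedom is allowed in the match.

The applied gate was H(w0).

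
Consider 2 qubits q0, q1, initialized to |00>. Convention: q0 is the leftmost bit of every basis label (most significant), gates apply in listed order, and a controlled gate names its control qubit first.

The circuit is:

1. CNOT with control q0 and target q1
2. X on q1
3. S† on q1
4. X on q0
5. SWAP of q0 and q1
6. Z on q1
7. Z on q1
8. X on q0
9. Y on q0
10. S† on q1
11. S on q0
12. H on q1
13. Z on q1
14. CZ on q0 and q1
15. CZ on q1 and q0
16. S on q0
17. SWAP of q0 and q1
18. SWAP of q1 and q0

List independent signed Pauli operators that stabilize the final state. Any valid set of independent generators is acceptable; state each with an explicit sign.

One valid set of independent stabilizer generators is +IX, -ZI (any independent generating set of the same group is equally correct).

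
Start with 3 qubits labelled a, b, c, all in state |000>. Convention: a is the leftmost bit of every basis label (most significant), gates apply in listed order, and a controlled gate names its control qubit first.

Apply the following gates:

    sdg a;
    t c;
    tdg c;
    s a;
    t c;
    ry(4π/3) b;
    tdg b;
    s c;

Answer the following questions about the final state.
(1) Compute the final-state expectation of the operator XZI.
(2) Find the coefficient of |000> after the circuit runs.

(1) The observable XZI averages to 0. Key observation: steps 1-4 multiply out to the identity, so the circuit reduces to the remaining gates.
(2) The amplitude on |000> is -1/2.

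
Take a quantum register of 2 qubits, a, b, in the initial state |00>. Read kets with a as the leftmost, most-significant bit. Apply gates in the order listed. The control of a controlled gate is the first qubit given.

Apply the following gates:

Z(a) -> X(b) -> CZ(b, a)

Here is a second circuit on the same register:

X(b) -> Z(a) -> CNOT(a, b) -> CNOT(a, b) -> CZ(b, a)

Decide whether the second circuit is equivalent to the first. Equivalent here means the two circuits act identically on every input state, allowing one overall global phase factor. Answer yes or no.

Yes — the two circuits implement the same unitary up to a global phase.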